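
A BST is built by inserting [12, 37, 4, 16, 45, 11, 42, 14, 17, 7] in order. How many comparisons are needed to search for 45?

Search path for 45: 12 -> 37 -> 45
Found: True
Comparisons: 3


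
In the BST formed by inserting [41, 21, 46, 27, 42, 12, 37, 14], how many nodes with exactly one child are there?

Tree built from: [41, 21, 46, 27, 42, 12, 37, 14]
Tree (level-order array): [41, 21, 46, 12, 27, 42, None, None, 14, None, 37]
Rule: These are nodes with exactly 1 non-null child.
Per-node child counts:
  node 41: 2 child(ren)
  node 21: 2 child(ren)
  node 12: 1 child(ren)
  node 14: 0 child(ren)
  node 27: 1 child(ren)
  node 37: 0 child(ren)
  node 46: 1 child(ren)
  node 42: 0 child(ren)
Matching nodes: [12, 27, 46]
Count of nodes with exactly one child: 3


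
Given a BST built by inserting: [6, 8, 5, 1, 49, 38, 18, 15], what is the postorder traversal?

Tree insertion order: [6, 8, 5, 1, 49, 38, 18, 15]
Tree (level-order array): [6, 5, 8, 1, None, None, 49, None, None, 38, None, 18, None, 15]
Postorder traversal: [1, 5, 15, 18, 38, 49, 8, 6]


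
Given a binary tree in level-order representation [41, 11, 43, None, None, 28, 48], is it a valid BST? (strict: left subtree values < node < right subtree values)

Level-order array: [41, 11, 43, None, None, 28, 48]
Validate using subtree bounds (lo, hi): at each node, require lo < value < hi,
then recurse left with hi=value and right with lo=value.
Preorder trace (stopping at first violation):
  at node 41 with bounds (-inf, +inf): OK
  at node 11 with bounds (-inf, 41): OK
  at node 43 with bounds (41, +inf): OK
  at node 28 with bounds (41, 43): VIOLATION
Node 28 violates its bound: not (41 < 28 < 43).
Result: Not a valid BST


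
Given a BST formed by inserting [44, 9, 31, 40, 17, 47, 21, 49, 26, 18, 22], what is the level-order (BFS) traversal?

Tree insertion order: [44, 9, 31, 40, 17, 47, 21, 49, 26, 18, 22]
Tree (level-order array): [44, 9, 47, None, 31, None, 49, 17, 40, None, None, None, 21, None, None, 18, 26, None, None, 22]
BFS from the root, enqueuing left then right child of each popped node:
  queue [44] -> pop 44, enqueue [9, 47], visited so far: [44]
  queue [9, 47] -> pop 9, enqueue [31], visited so far: [44, 9]
  queue [47, 31] -> pop 47, enqueue [49], visited so far: [44, 9, 47]
  queue [31, 49] -> pop 31, enqueue [17, 40], visited so far: [44, 9, 47, 31]
  queue [49, 17, 40] -> pop 49, enqueue [none], visited so far: [44, 9, 47, 31, 49]
  queue [17, 40] -> pop 17, enqueue [21], visited so far: [44, 9, 47, 31, 49, 17]
  queue [40, 21] -> pop 40, enqueue [none], visited so far: [44, 9, 47, 31, 49, 17, 40]
  queue [21] -> pop 21, enqueue [18, 26], visited so far: [44, 9, 47, 31, 49, 17, 40, 21]
  queue [18, 26] -> pop 18, enqueue [none], visited so far: [44, 9, 47, 31, 49, 17, 40, 21, 18]
  queue [26] -> pop 26, enqueue [22], visited so far: [44, 9, 47, 31, 49, 17, 40, 21, 18, 26]
  queue [22] -> pop 22, enqueue [none], visited so far: [44, 9, 47, 31, 49, 17, 40, 21, 18, 26, 22]
Result: [44, 9, 47, 31, 49, 17, 40, 21, 18, 26, 22]


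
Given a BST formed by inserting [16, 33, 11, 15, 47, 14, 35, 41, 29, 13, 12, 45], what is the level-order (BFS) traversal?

Tree insertion order: [16, 33, 11, 15, 47, 14, 35, 41, 29, 13, 12, 45]
Tree (level-order array): [16, 11, 33, None, 15, 29, 47, 14, None, None, None, 35, None, 13, None, None, 41, 12, None, None, 45]
BFS from the root, enqueuing left then right child of each popped node:
  queue [16] -> pop 16, enqueue [11, 33], visited so far: [16]
  queue [11, 33] -> pop 11, enqueue [15], visited so far: [16, 11]
  queue [33, 15] -> pop 33, enqueue [29, 47], visited so far: [16, 11, 33]
  queue [15, 29, 47] -> pop 15, enqueue [14], visited so far: [16, 11, 33, 15]
  queue [29, 47, 14] -> pop 29, enqueue [none], visited so far: [16, 11, 33, 15, 29]
  queue [47, 14] -> pop 47, enqueue [35], visited so far: [16, 11, 33, 15, 29, 47]
  queue [14, 35] -> pop 14, enqueue [13], visited so far: [16, 11, 33, 15, 29, 47, 14]
  queue [35, 13] -> pop 35, enqueue [41], visited so far: [16, 11, 33, 15, 29, 47, 14, 35]
  queue [13, 41] -> pop 13, enqueue [12], visited so far: [16, 11, 33, 15, 29, 47, 14, 35, 13]
  queue [41, 12] -> pop 41, enqueue [45], visited so far: [16, 11, 33, 15, 29, 47, 14, 35, 13, 41]
  queue [12, 45] -> pop 12, enqueue [none], visited so far: [16, 11, 33, 15, 29, 47, 14, 35, 13, 41, 12]
  queue [45] -> pop 45, enqueue [none], visited so far: [16, 11, 33, 15, 29, 47, 14, 35, 13, 41, 12, 45]
Result: [16, 11, 33, 15, 29, 47, 14, 35, 13, 41, 12, 45]


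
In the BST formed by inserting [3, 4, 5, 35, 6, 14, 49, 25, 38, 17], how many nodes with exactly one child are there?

Tree built from: [3, 4, 5, 35, 6, 14, 49, 25, 38, 17]
Tree (level-order array): [3, None, 4, None, 5, None, 35, 6, 49, None, 14, 38, None, None, 25, None, None, 17]
Rule: These are nodes with exactly 1 non-null child.
Per-node child counts:
  node 3: 1 child(ren)
  node 4: 1 child(ren)
  node 5: 1 child(ren)
  node 35: 2 child(ren)
  node 6: 1 child(ren)
  node 14: 1 child(ren)
  node 25: 1 child(ren)
  node 17: 0 child(ren)
  node 49: 1 child(ren)
  node 38: 0 child(ren)
Matching nodes: [3, 4, 5, 6, 14, 25, 49]
Count of nodes with exactly one child: 7


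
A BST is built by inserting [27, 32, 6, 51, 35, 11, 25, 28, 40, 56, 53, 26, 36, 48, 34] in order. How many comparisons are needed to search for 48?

Search path for 48: 27 -> 32 -> 51 -> 35 -> 40 -> 48
Found: True
Comparisons: 6


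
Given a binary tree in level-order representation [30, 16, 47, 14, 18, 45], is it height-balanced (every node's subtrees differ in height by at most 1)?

Tree (level-order array): [30, 16, 47, 14, 18, 45]
Definition: a tree is height-balanced if, at every node, |h(left) - h(right)| <= 1 (empty subtree has height -1).
Bottom-up per-node check:
  node 14: h_left=-1, h_right=-1, diff=0 [OK], height=0
  node 18: h_left=-1, h_right=-1, diff=0 [OK], height=0
  node 16: h_left=0, h_right=0, diff=0 [OK], height=1
  node 45: h_left=-1, h_right=-1, diff=0 [OK], height=0
  node 47: h_left=0, h_right=-1, diff=1 [OK], height=1
  node 30: h_left=1, h_right=1, diff=0 [OK], height=2
All nodes satisfy the balance condition.
Result: Balanced


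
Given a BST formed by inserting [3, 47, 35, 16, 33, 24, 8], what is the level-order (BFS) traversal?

Tree insertion order: [3, 47, 35, 16, 33, 24, 8]
Tree (level-order array): [3, None, 47, 35, None, 16, None, 8, 33, None, None, 24]
BFS from the root, enqueuing left then right child of each popped node:
  queue [3] -> pop 3, enqueue [47], visited so far: [3]
  queue [47] -> pop 47, enqueue [35], visited so far: [3, 47]
  queue [35] -> pop 35, enqueue [16], visited so far: [3, 47, 35]
  queue [16] -> pop 16, enqueue [8, 33], visited so far: [3, 47, 35, 16]
  queue [8, 33] -> pop 8, enqueue [none], visited so far: [3, 47, 35, 16, 8]
  queue [33] -> pop 33, enqueue [24], visited so far: [3, 47, 35, 16, 8, 33]
  queue [24] -> pop 24, enqueue [none], visited so far: [3, 47, 35, 16, 8, 33, 24]
Result: [3, 47, 35, 16, 8, 33, 24]


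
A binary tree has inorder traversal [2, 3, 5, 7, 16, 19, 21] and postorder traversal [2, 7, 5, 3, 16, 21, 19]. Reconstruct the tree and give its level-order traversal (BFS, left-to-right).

Inorder:   [2, 3, 5, 7, 16, 19, 21]
Postorder: [2, 7, 5, 3, 16, 21, 19]
Algorithm: postorder visits root last, so walk postorder right-to-left;
each value is the root of the current inorder slice — split it at that
value, recurse on the right subtree first, then the left.
Recursive splits:
  root=19; inorder splits into left=[2, 3, 5, 7, 16], right=[21]
  root=21; inorder splits into left=[], right=[]
  root=16; inorder splits into left=[2, 3, 5, 7], right=[]
  root=3; inorder splits into left=[2], right=[5, 7]
  root=5; inorder splits into left=[], right=[7]
  root=7; inorder splits into left=[], right=[]
  root=2; inorder splits into left=[], right=[]
Reconstructed level-order: [19, 16, 21, 3, 2, 5, 7]


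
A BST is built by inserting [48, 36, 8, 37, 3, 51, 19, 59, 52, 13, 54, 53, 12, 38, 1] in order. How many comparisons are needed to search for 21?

Search path for 21: 48 -> 36 -> 8 -> 19
Found: False
Comparisons: 4


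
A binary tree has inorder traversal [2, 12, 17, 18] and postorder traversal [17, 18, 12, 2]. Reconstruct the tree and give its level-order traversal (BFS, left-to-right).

Inorder:   [2, 12, 17, 18]
Postorder: [17, 18, 12, 2]
Algorithm: postorder visits root last, so walk postorder right-to-left;
each value is the root of the current inorder slice — split it at that
value, recurse on the right subtree first, then the left.
Recursive splits:
  root=2; inorder splits into left=[], right=[12, 17, 18]
  root=12; inorder splits into left=[], right=[17, 18]
  root=18; inorder splits into left=[17], right=[]
  root=17; inorder splits into left=[], right=[]
Reconstructed level-order: [2, 12, 18, 17]


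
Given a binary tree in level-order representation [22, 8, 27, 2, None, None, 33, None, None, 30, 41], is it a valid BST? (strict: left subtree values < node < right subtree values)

Level-order array: [22, 8, 27, 2, None, None, 33, None, None, 30, 41]
Validate using subtree bounds (lo, hi): at each node, require lo < value < hi,
then recurse left with hi=value and right with lo=value.
Preorder trace (stopping at first violation):
  at node 22 with bounds (-inf, +inf): OK
  at node 8 with bounds (-inf, 22): OK
  at node 2 with bounds (-inf, 8): OK
  at node 27 with bounds (22, +inf): OK
  at node 33 with bounds (27, +inf): OK
  at node 30 with bounds (27, 33): OK
  at node 41 with bounds (33, +inf): OK
No violation found at any node.
Result: Valid BST


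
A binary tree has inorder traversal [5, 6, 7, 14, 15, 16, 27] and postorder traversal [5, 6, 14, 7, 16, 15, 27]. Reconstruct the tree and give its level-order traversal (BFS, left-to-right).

Inorder:   [5, 6, 7, 14, 15, 16, 27]
Postorder: [5, 6, 14, 7, 16, 15, 27]
Algorithm: postorder visits root last, so walk postorder right-to-left;
each value is the root of the current inorder slice — split it at that
value, recurse on the right subtree first, then the left.
Recursive splits:
  root=27; inorder splits into left=[5, 6, 7, 14, 15, 16], right=[]
  root=15; inorder splits into left=[5, 6, 7, 14], right=[16]
  root=16; inorder splits into left=[], right=[]
  root=7; inorder splits into left=[5, 6], right=[14]
  root=14; inorder splits into left=[], right=[]
  root=6; inorder splits into left=[5], right=[]
  root=5; inorder splits into left=[], right=[]
Reconstructed level-order: [27, 15, 7, 16, 6, 14, 5]


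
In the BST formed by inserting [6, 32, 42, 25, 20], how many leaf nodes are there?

Tree built from: [6, 32, 42, 25, 20]
Tree (level-order array): [6, None, 32, 25, 42, 20]
Rule: A leaf has 0 children.
Per-node child counts:
  node 6: 1 child(ren)
  node 32: 2 child(ren)
  node 25: 1 child(ren)
  node 20: 0 child(ren)
  node 42: 0 child(ren)
Matching nodes: [20, 42]
Count of leaf nodes: 2


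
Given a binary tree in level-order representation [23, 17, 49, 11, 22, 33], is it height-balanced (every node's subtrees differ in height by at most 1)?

Tree (level-order array): [23, 17, 49, 11, 22, 33]
Definition: a tree is height-balanced if, at every node, |h(left) - h(right)| <= 1 (empty subtree has height -1).
Bottom-up per-node check:
  node 11: h_left=-1, h_right=-1, diff=0 [OK], height=0
  node 22: h_left=-1, h_right=-1, diff=0 [OK], height=0
  node 17: h_left=0, h_right=0, diff=0 [OK], height=1
  node 33: h_left=-1, h_right=-1, diff=0 [OK], height=0
  node 49: h_left=0, h_right=-1, diff=1 [OK], height=1
  node 23: h_left=1, h_right=1, diff=0 [OK], height=2
All nodes satisfy the balance condition.
Result: Balanced


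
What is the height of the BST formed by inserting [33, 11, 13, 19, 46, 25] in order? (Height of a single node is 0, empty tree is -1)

Insertion order: [33, 11, 13, 19, 46, 25]
Tree (level-order array): [33, 11, 46, None, 13, None, None, None, 19, None, 25]
Compute height bottom-up (empty subtree = -1):
  height(25) = 1 + max(-1, -1) = 0
  height(19) = 1 + max(-1, 0) = 1
  height(13) = 1 + max(-1, 1) = 2
  height(11) = 1 + max(-1, 2) = 3
  height(46) = 1 + max(-1, -1) = 0
  height(33) = 1 + max(3, 0) = 4
Height = 4


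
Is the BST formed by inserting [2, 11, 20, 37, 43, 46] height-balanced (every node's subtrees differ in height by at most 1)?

Tree (level-order array): [2, None, 11, None, 20, None, 37, None, 43, None, 46]
Definition: a tree is height-balanced if, at every node, |h(left) - h(right)| <= 1 (empty subtree has height -1).
Bottom-up per-node check:
  node 46: h_left=-1, h_right=-1, diff=0 [OK], height=0
  node 43: h_left=-1, h_right=0, diff=1 [OK], height=1
  node 37: h_left=-1, h_right=1, diff=2 [FAIL (|-1-1|=2 > 1)], height=2
  node 20: h_left=-1, h_right=2, diff=3 [FAIL (|-1-2|=3 > 1)], height=3
  node 11: h_left=-1, h_right=3, diff=4 [FAIL (|-1-3|=4 > 1)], height=4
  node 2: h_left=-1, h_right=4, diff=5 [FAIL (|-1-4|=5 > 1)], height=5
Node 37 violates the condition: |-1 - 1| = 2 > 1.
Result: Not balanced


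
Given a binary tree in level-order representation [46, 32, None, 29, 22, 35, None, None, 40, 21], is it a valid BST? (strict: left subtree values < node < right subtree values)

Level-order array: [46, 32, None, 29, 22, 35, None, None, 40, 21]
Validate using subtree bounds (lo, hi): at each node, require lo < value < hi,
then recurse left with hi=value and right with lo=value.
Preorder trace (stopping at first violation):
  at node 46 with bounds (-inf, +inf): OK
  at node 32 with bounds (-inf, 46): OK
  at node 29 with bounds (-inf, 32): OK
  at node 35 with bounds (-inf, 29): VIOLATION
Node 35 violates its bound: not (-inf < 35 < 29).
Result: Not a valid BST


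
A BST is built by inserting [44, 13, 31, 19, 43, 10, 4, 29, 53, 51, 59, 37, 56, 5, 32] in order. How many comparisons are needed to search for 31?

Search path for 31: 44 -> 13 -> 31
Found: True
Comparisons: 3


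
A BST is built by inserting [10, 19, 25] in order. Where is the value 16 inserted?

Starting tree (level order): [10, None, 19, None, 25]
Insertion path: 10 -> 19
Result: insert 16 as left child of 19
Final tree (level order): [10, None, 19, 16, 25]


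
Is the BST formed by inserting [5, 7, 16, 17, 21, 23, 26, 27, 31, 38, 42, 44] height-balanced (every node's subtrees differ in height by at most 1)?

Tree (level-order array): [5, None, 7, None, 16, None, 17, None, 21, None, 23, None, 26, None, 27, None, 31, None, 38, None, 42, None, 44]
Definition: a tree is height-balanced if, at every node, |h(left) - h(right)| <= 1 (empty subtree has height -1).
Bottom-up per-node check:
  node 44: h_left=-1, h_right=-1, diff=0 [OK], height=0
  node 42: h_left=-1, h_right=0, diff=1 [OK], height=1
  node 38: h_left=-1, h_right=1, diff=2 [FAIL (|-1-1|=2 > 1)], height=2
  node 31: h_left=-1, h_right=2, diff=3 [FAIL (|-1-2|=3 > 1)], height=3
  node 27: h_left=-1, h_right=3, diff=4 [FAIL (|-1-3|=4 > 1)], height=4
  node 26: h_left=-1, h_right=4, diff=5 [FAIL (|-1-4|=5 > 1)], height=5
  node 23: h_left=-1, h_right=5, diff=6 [FAIL (|-1-5|=6 > 1)], height=6
  node 21: h_left=-1, h_right=6, diff=7 [FAIL (|-1-6|=7 > 1)], height=7
  node 17: h_left=-1, h_right=7, diff=8 [FAIL (|-1-7|=8 > 1)], height=8
  node 16: h_left=-1, h_right=8, diff=9 [FAIL (|-1-8|=9 > 1)], height=9
  node 7: h_left=-1, h_right=9, diff=10 [FAIL (|-1-9|=10 > 1)], height=10
  node 5: h_left=-1, h_right=10, diff=11 [FAIL (|-1-10|=11 > 1)], height=11
Node 38 violates the condition: |-1 - 1| = 2 > 1.
Result: Not balanced


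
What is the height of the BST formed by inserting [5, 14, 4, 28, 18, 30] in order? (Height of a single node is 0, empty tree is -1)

Insertion order: [5, 14, 4, 28, 18, 30]
Tree (level-order array): [5, 4, 14, None, None, None, 28, 18, 30]
Compute height bottom-up (empty subtree = -1):
  height(4) = 1 + max(-1, -1) = 0
  height(18) = 1 + max(-1, -1) = 0
  height(30) = 1 + max(-1, -1) = 0
  height(28) = 1 + max(0, 0) = 1
  height(14) = 1 + max(-1, 1) = 2
  height(5) = 1 + max(0, 2) = 3
Height = 3


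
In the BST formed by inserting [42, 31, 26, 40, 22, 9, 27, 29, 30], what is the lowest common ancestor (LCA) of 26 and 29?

Tree insertion order: [42, 31, 26, 40, 22, 9, 27, 29, 30]
Tree (level-order array): [42, 31, None, 26, 40, 22, 27, None, None, 9, None, None, 29, None, None, None, 30]
In a BST, the LCA of p=26, q=29 is the first node v on the
root-to-leaf path with p <= v <= q (go left if both < v, right if both > v).
Walk from root:
  at 42: both 26 and 29 < 42, go left
  at 31: both 26 and 29 < 31, go left
  at 26: 26 <= 26 <= 29, this is the LCA
LCA = 26


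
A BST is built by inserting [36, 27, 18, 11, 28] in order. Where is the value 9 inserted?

Starting tree (level order): [36, 27, None, 18, 28, 11]
Insertion path: 36 -> 27 -> 18 -> 11
Result: insert 9 as left child of 11
Final tree (level order): [36, 27, None, 18, 28, 11, None, None, None, 9]


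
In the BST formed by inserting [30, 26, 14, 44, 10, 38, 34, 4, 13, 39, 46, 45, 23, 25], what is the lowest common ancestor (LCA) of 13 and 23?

Tree insertion order: [30, 26, 14, 44, 10, 38, 34, 4, 13, 39, 46, 45, 23, 25]
Tree (level-order array): [30, 26, 44, 14, None, 38, 46, 10, 23, 34, 39, 45, None, 4, 13, None, 25]
In a BST, the LCA of p=13, q=23 is the first node v on the
root-to-leaf path with p <= v <= q (go left if both < v, right if both > v).
Walk from root:
  at 30: both 13 and 23 < 30, go left
  at 26: both 13 and 23 < 26, go left
  at 14: 13 <= 14 <= 23, this is the LCA
LCA = 14


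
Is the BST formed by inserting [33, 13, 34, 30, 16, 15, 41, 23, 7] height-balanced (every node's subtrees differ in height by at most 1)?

Tree (level-order array): [33, 13, 34, 7, 30, None, 41, None, None, 16, None, None, None, 15, 23]
Definition: a tree is height-balanced if, at every node, |h(left) - h(right)| <= 1 (empty subtree has height -1).
Bottom-up per-node check:
  node 7: h_left=-1, h_right=-1, diff=0 [OK], height=0
  node 15: h_left=-1, h_right=-1, diff=0 [OK], height=0
  node 23: h_left=-1, h_right=-1, diff=0 [OK], height=0
  node 16: h_left=0, h_right=0, diff=0 [OK], height=1
  node 30: h_left=1, h_right=-1, diff=2 [FAIL (|1--1|=2 > 1)], height=2
  node 13: h_left=0, h_right=2, diff=2 [FAIL (|0-2|=2 > 1)], height=3
  node 41: h_left=-1, h_right=-1, diff=0 [OK], height=0
  node 34: h_left=-1, h_right=0, diff=1 [OK], height=1
  node 33: h_left=3, h_right=1, diff=2 [FAIL (|3-1|=2 > 1)], height=4
Node 30 violates the condition: |1 - -1| = 2 > 1.
Result: Not balanced


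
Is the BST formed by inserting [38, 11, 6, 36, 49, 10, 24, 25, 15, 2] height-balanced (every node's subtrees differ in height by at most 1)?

Tree (level-order array): [38, 11, 49, 6, 36, None, None, 2, 10, 24, None, None, None, None, None, 15, 25]
Definition: a tree is height-balanced if, at every node, |h(left) - h(right)| <= 1 (empty subtree has height -1).
Bottom-up per-node check:
  node 2: h_left=-1, h_right=-1, diff=0 [OK], height=0
  node 10: h_left=-1, h_right=-1, diff=0 [OK], height=0
  node 6: h_left=0, h_right=0, diff=0 [OK], height=1
  node 15: h_left=-1, h_right=-1, diff=0 [OK], height=0
  node 25: h_left=-1, h_right=-1, diff=0 [OK], height=0
  node 24: h_left=0, h_right=0, diff=0 [OK], height=1
  node 36: h_left=1, h_right=-1, diff=2 [FAIL (|1--1|=2 > 1)], height=2
  node 11: h_left=1, h_right=2, diff=1 [OK], height=3
  node 49: h_left=-1, h_right=-1, diff=0 [OK], height=0
  node 38: h_left=3, h_right=0, diff=3 [FAIL (|3-0|=3 > 1)], height=4
Node 36 violates the condition: |1 - -1| = 2 > 1.
Result: Not balanced


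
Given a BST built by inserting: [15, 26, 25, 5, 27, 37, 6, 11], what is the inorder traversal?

Tree insertion order: [15, 26, 25, 5, 27, 37, 6, 11]
Tree (level-order array): [15, 5, 26, None, 6, 25, 27, None, 11, None, None, None, 37]
Inorder traversal: [5, 6, 11, 15, 25, 26, 27, 37]


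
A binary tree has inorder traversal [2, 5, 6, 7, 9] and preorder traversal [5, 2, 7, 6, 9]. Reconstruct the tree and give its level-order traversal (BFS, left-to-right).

Inorder:  [2, 5, 6, 7, 9]
Preorder: [5, 2, 7, 6, 9]
Algorithm: preorder visits root first, so consume preorder in order;
for each root, split the current inorder slice at that value into
left-subtree inorder and right-subtree inorder, then recurse.
Recursive splits:
  root=5; inorder splits into left=[2], right=[6, 7, 9]
  root=2; inorder splits into left=[], right=[]
  root=7; inorder splits into left=[6], right=[9]
  root=6; inorder splits into left=[], right=[]
  root=9; inorder splits into left=[], right=[]
Reconstructed level-order: [5, 2, 7, 6, 9]


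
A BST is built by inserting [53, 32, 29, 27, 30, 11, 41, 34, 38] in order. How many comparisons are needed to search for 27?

Search path for 27: 53 -> 32 -> 29 -> 27
Found: True
Comparisons: 4


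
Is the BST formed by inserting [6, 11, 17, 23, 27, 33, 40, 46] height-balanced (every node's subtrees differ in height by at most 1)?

Tree (level-order array): [6, None, 11, None, 17, None, 23, None, 27, None, 33, None, 40, None, 46]
Definition: a tree is height-balanced if, at every node, |h(left) - h(right)| <= 1 (empty subtree has height -1).
Bottom-up per-node check:
  node 46: h_left=-1, h_right=-1, diff=0 [OK], height=0
  node 40: h_left=-1, h_right=0, diff=1 [OK], height=1
  node 33: h_left=-1, h_right=1, diff=2 [FAIL (|-1-1|=2 > 1)], height=2
  node 27: h_left=-1, h_right=2, diff=3 [FAIL (|-1-2|=3 > 1)], height=3
  node 23: h_left=-1, h_right=3, diff=4 [FAIL (|-1-3|=4 > 1)], height=4
  node 17: h_left=-1, h_right=4, diff=5 [FAIL (|-1-4|=5 > 1)], height=5
  node 11: h_left=-1, h_right=5, diff=6 [FAIL (|-1-5|=6 > 1)], height=6
  node 6: h_left=-1, h_right=6, diff=7 [FAIL (|-1-6|=7 > 1)], height=7
Node 33 violates the condition: |-1 - 1| = 2 > 1.
Result: Not balanced


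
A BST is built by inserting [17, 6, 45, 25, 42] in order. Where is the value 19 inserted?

Starting tree (level order): [17, 6, 45, None, None, 25, None, None, 42]
Insertion path: 17 -> 45 -> 25
Result: insert 19 as left child of 25
Final tree (level order): [17, 6, 45, None, None, 25, None, 19, 42]


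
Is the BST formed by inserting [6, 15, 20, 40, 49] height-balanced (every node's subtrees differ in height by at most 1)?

Tree (level-order array): [6, None, 15, None, 20, None, 40, None, 49]
Definition: a tree is height-balanced if, at every node, |h(left) - h(right)| <= 1 (empty subtree has height -1).
Bottom-up per-node check:
  node 49: h_left=-1, h_right=-1, diff=0 [OK], height=0
  node 40: h_left=-1, h_right=0, diff=1 [OK], height=1
  node 20: h_left=-1, h_right=1, diff=2 [FAIL (|-1-1|=2 > 1)], height=2
  node 15: h_left=-1, h_right=2, diff=3 [FAIL (|-1-2|=3 > 1)], height=3
  node 6: h_left=-1, h_right=3, diff=4 [FAIL (|-1-3|=4 > 1)], height=4
Node 20 violates the condition: |-1 - 1| = 2 > 1.
Result: Not balanced


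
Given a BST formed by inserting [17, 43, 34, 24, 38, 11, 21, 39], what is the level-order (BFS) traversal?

Tree insertion order: [17, 43, 34, 24, 38, 11, 21, 39]
Tree (level-order array): [17, 11, 43, None, None, 34, None, 24, 38, 21, None, None, 39]
BFS from the root, enqueuing left then right child of each popped node:
  queue [17] -> pop 17, enqueue [11, 43], visited so far: [17]
  queue [11, 43] -> pop 11, enqueue [none], visited so far: [17, 11]
  queue [43] -> pop 43, enqueue [34], visited so far: [17, 11, 43]
  queue [34] -> pop 34, enqueue [24, 38], visited so far: [17, 11, 43, 34]
  queue [24, 38] -> pop 24, enqueue [21], visited so far: [17, 11, 43, 34, 24]
  queue [38, 21] -> pop 38, enqueue [39], visited so far: [17, 11, 43, 34, 24, 38]
  queue [21, 39] -> pop 21, enqueue [none], visited so far: [17, 11, 43, 34, 24, 38, 21]
  queue [39] -> pop 39, enqueue [none], visited so far: [17, 11, 43, 34, 24, 38, 21, 39]
Result: [17, 11, 43, 34, 24, 38, 21, 39]


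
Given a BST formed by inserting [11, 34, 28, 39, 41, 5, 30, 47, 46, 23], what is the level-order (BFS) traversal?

Tree insertion order: [11, 34, 28, 39, 41, 5, 30, 47, 46, 23]
Tree (level-order array): [11, 5, 34, None, None, 28, 39, 23, 30, None, 41, None, None, None, None, None, 47, 46]
BFS from the root, enqueuing left then right child of each popped node:
  queue [11] -> pop 11, enqueue [5, 34], visited so far: [11]
  queue [5, 34] -> pop 5, enqueue [none], visited so far: [11, 5]
  queue [34] -> pop 34, enqueue [28, 39], visited so far: [11, 5, 34]
  queue [28, 39] -> pop 28, enqueue [23, 30], visited so far: [11, 5, 34, 28]
  queue [39, 23, 30] -> pop 39, enqueue [41], visited so far: [11, 5, 34, 28, 39]
  queue [23, 30, 41] -> pop 23, enqueue [none], visited so far: [11, 5, 34, 28, 39, 23]
  queue [30, 41] -> pop 30, enqueue [none], visited so far: [11, 5, 34, 28, 39, 23, 30]
  queue [41] -> pop 41, enqueue [47], visited so far: [11, 5, 34, 28, 39, 23, 30, 41]
  queue [47] -> pop 47, enqueue [46], visited so far: [11, 5, 34, 28, 39, 23, 30, 41, 47]
  queue [46] -> pop 46, enqueue [none], visited so far: [11, 5, 34, 28, 39, 23, 30, 41, 47, 46]
Result: [11, 5, 34, 28, 39, 23, 30, 41, 47, 46]


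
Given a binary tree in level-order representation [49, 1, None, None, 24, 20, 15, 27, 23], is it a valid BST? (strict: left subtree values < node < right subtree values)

Level-order array: [49, 1, None, None, 24, 20, 15, 27, 23]
Validate using subtree bounds (lo, hi): at each node, require lo < value < hi,
then recurse left with hi=value and right with lo=value.
Preorder trace (stopping at first violation):
  at node 49 with bounds (-inf, +inf): OK
  at node 1 with bounds (-inf, 49): OK
  at node 24 with bounds (1, 49): OK
  at node 20 with bounds (1, 24): OK
  at node 27 with bounds (1, 20): VIOLATION
Node 27 violates its bound: not (1 < 27 < 20).
Result: Not a valid BST


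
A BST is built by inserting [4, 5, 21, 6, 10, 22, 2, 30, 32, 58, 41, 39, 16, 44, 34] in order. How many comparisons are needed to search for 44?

Search path for 44: 4 -> 5 -> 21 -> 22 -> 30 -> 32 -> 58 -> 41 -> 44
Found: True
Comparisons: 9


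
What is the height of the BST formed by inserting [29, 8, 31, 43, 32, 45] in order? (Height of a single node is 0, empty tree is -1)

Insertion order: [29, 8, 31, 43, 32, 45]
Tree (level-order array): [29, 8, 31, None, None, None, 43, 32, 45]
Compute height bottom-up (empty subtree = -1):
  height(8) = 1 + max(-1, -1) = 0
  height(32) = 1 + max(-1, -1) = 0
  height(45) = 1 + max(-1, -1) = 0
  height(43) = 1 + max(0, 0) = 1
  height(31) = 1 + max(-1, 1) = 2
  height(29) = 1 + max(0, 2) = 3
Height = 3


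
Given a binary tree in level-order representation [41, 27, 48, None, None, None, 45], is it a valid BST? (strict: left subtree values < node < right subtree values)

Level-order array: [41, 27, 48, None, None, None, 45]
Validate using subtree bounds (lo, hi): at each node, require lo < value < hi,
then recurse left with hi=value and right with lo=value.
Preorder trace (stopping at first violation):
  at node 41 with bounds (-inf, +inf): OK
  at node 27 with bounds (-inf, 41): OK
  at node 48 with bounds (41, +inf): OK
  at node 45 with bounds (48, +inf): VIOLATION
Node 45 violates its bound: not (48 < 45 < +inf).
Result: Not a valid BST


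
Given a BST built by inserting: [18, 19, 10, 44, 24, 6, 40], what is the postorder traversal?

Tree insertion order: [18, 19, 10, 44, 24, 6, 40]
Tree (level-order array): [18, 10, 19, 6, None, None, 44, None, None, 24, None, None, 40]
Postorder traversal: [6, 10, 40, 24, 44, 19, 18]


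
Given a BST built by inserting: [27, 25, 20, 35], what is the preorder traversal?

Tree insertion order: [27, 25, 20, 35]
Tree (level-order array): [27, 25, 35, 20]
Preorder traversal: [27, 25, 20, 35]


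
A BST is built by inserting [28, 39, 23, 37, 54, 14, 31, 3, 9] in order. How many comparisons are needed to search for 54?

Search path for 54: 28 -> 39 -> 54
Found: True
Comparisons: 3


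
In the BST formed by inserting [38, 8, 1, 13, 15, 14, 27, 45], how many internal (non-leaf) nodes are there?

Tree built from: [38, 8, 1, 13, 15, 14, 27, 45]
Tree (level-order array): [38, 8, 45, 1, 13, None, None, None, None, None, 15, 14, 27]
Rule: An internal node has at least one child.
Per-node child counts:
  node 38: 2 child(ren)
  node 8: 2 child(ren)
  node 1: 0 child(ren)
  node 13: 1 child(ren)
  node 15: 2 child(ren)
  node 14: 0 child(ren)
  node 27: 0 child(ren)
  node 45: 0 child(ren)
Matching nodes: [38, 8, 13, 15]
Count of internal (non-leaf) nodes: 4


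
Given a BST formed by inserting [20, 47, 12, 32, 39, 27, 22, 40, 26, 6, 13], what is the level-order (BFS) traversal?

Tree insertion order: [20, 47, 12, 32, 39, 27, 22, 40, 26, 6, 13]
Tree (level-order array): [20, 12, 47, 6, 13, 32, None, None, None, None, None, 27, 39, 22, None, None, 40, None, 26]
BFS from the root, enqueuing left then right child of each popped node:
  queue [20] -> pop 20, enqueue [12, 47], visited so far: [20]
  queue [12, 47] -> pop 12, enqueue [6, 13], visited so far: [20, 12]
  queue [47, 6, 13] -> pop 47, enqueue [32], visited so far: [20, 12, 47]
  queue [6, 13, 32] -> pop 6, enqueue [none], visited so far: [20, 12, 47, 6]
  queue [13, 32] -> pop 13, enqueue [none], visited so far: [20, 12, 47, 6, 13]
  queue [32] -> pop 32, enqueue [27, 39], visited so far: [20, 12, 47, 6, 13, 32]
  queue [27, 39] -> pop 27, enqueue [22], visited so far: [20, 12, 47, 6, 13, 32, 27]
  queue [39, 22] -> pop 39, enqueue [40], visited so far: [20, 12, 47, 6, 13, 32, 27, 39]
  queue [22, 40] -> pop 22, enqueue [26], visited so far: [20, 12, 47, 6, 13, 32, 27, 39, 22]
  queue [40, 26] -> pop 40, enqueue [none], visited so far: [20, 12, 47, 6, 13, 32, 27, 39, 22, 40]
  queue [26] -> pop 26, enqueue [none], visited so far: [20, 12, 47, 6, 13, 32, 27, 39, 22, 40, 26]
Result: [20, 12, 47, 6, 13, 32, 27, 39, 22, 40, 26]


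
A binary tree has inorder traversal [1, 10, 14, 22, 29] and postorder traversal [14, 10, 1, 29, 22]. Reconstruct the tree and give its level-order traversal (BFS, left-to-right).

Inorder:   [1, 10, 14, 22, 29]
Postorder: [14, 10, 1, 29, 22]
Algorithm: postorder visits root last, so walk postorder right-to-left;
each value is the root of the current inorder slice — split it at that
value, recurse on the right subtree first, then the left.
Recursive splits:
  root=22; inorder splits into left=[1, 10, 14], right=[29]
  root=29; inorder splits into left=[], right=[]
  root=1; inorder splits into left=[], right=[10, 14]
  root=10; inorder splits into left=[], right=[14]
  root=14; inorder splits into left=[], right=[]
Reconstructed level-order: [22, 1, 29, 10, 14]


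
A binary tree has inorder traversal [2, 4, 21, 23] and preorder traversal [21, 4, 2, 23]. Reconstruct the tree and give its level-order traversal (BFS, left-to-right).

Inorder:  [2, 4, 21, 23]
Preorder: [21, 4, 2, 23]
Algorithm: preorder visits root first, so consume preorder in order;
for each root, split the current inorder slice at that value into
left-subtree inorder and right-subtree inorder, then recurse.
Recursive splits:
  root=21; inorder splits into left=[2, 4], right=[23]
  root=4; inorder splits into left=[2], right=[]
  root=2; inorder splits into left=[], right=[]
  root=23; inorder splits into left=[], right=[]
Reconstructed level-order: [21, 4, 23, 2]


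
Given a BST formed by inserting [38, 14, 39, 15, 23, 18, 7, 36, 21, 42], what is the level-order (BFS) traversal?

Tree insertion order: [38, 14, 39, 15, 23, 18, 7, 36, 21, 42]
Tree (level-order array): [38, 14, 39, 7, 15, None, 42, None, None, None, 23, None, None, 18, 36, None, 21]
BFS from the root, enqueuing left then right child of each popped node:
  queue [38] -> pop 38, enqueue [14, 39], visited so far: [38]
  queue [14, 39] -> pop 14, enqueue [7, 15], visited so far: [38, 14]
  queue [39, 7, 15] -> pop 39, enqueue [42], visited so far: [38, 14, 39]
  queue [7, 15, 42] -> pop 7, enqueue [none], visited so far: [38, 14, 39, 7]
  queue [15, 42] -> pop 15, enqueue [23], visited so far: [38, 14, 39, 7, 15]
  queue [42, 23] -> pop 42, enqueue [none], visited so far: [38, 14, 39, 7, 15, 42]
  queue [23] -> pop 23, enqueue [18, 36], visited so far: [38, 14, 39, 7, 15, 42, 23]
  queue [18, 36] -> pop 18, enqueue [21], visited so far: [38, 14, 39, 7, 15, 42, 23, 18]
  queue [36, 21] -> pop 36, enqueue [none], visited so far: [38, 14, 39, 7, 15, 42, 23, 18, 36]
  queue [21] -> pop 21, enqueue [none], visited so far: [38, 14, 39, 7, 15, 42, 23, 18, 36, 21]
Result: [38, 14, 39, 7, 15, 42, 23, 18, 36, 21]


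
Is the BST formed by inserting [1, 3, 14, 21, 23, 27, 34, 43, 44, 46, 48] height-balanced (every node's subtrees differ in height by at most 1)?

Tree (level-order array): [1, None, 3, None, 14, None, 21, None, 23, None, 27, None, 34, None, 43, None, 44, None, 46, None, 48]
Definition: a tree is height-balanced if, at every node, |h(left) - h(right)| <= 1 (empty subtree has height -1).
Bottom-up per-node check:
  node 48: h_left=-1, h_right=-1, diff=0 [OK], height=0
  node 46: h_left=-1, h_right=0, diff=1 [OK], height=1
  node 44: h_left=-1, h_right=1, diff=2 [FAIL (|-1-1|=2 > 1)], height=2
  node 43: h_left=-1, h_right=2, diff=3 [FAIL (|-1-2|=3 > 1)], height=3
  node 34: h_left=-1, h_right=3, diff=4 [FAIL (|-1-3|=4 > 1)], height=4
  node 27: h_left=-1, h_right=4, diff=5 [FAIL (|-1-4|=5 > 1)], height=5
  node 23: h_left=-1, h_right=5, diff=6 [FAIL (|-1-5|=6 > 1)], height=6
  node 21: h_left=-1, h_right=6, diff=7 [FAIL (|-1-6|=7 > 1)], height=7
  node 14: h_left=-1, h_right=7, diff=8 [FAIL (|-1-7|=8 > 1)], height=8
  node 3: h_left=-1, h_right=8, diff=9 [FAIL (|-1-8|=9 > 1)], height=9
  node 1: h_left=-1, h_right=9, diff=10 [FAIL (|-1-9|=10 > 1)], height=10
Node 44 violates the condition: |-1 - 1| = 2 > 1.
Result: Not balanced


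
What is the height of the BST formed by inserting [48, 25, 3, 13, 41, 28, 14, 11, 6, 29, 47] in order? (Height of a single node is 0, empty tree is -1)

Insertion order: [48, 25, 3, 13, 41, 28, 14, 11, 6, 29, 47]
Tree (level-order array): [48, 25, None, 3, 41, None, 13, 28, 47, 11, 14, None, 29, None, None, 6]
Compute height bottom-up (empty subtree = -1):
  height(6) = 1 + max(-1, -1) = 0
  height(11) = 1 + max(0, -1) = 1
  height(14) = 1 + max(-1, -1) = 0
  height(13) = 1 + max(1, 0) = 2
  height(3) = 1 + max(-1, 2) = 3
  height(29) = 1 + max(-1, -1) = 0
  height(28) = 1 + max(-1, 0) = 1
  height(47) = 1 + max(-1, -1) = 0
  height(41) = 1 + max(1, 0) = 2
  height(25) = 1 + max(3, 2) = 4
  height(48) = 1 + max(4, -1) = 5
Height = 5


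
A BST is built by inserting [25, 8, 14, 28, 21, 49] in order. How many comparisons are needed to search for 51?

Search path for 51: 25 -> 28 -> 49
Found: False
Comparisons: 3


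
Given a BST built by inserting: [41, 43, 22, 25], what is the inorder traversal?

Tree insertion order: [41, 43, 22, 25]
Tree (level-order array): [41, 22, 43, None, 25]
Inorder traversal: [22, 25, 41, 43]


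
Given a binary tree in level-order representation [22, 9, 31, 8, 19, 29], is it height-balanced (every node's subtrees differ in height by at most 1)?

Tree (level-order array): [22, 9, 31, 8, 19, 29]
Definition: a tree is height-balanced if, at every node, |h(left) - h(right)| <= 1 (empty subtree has height -1).
Bottom-up per-node check:
  node 8: h_left=-1, h_right=-1, diff=0 [OK], height=0
  node 19: h_left=-1, h_right=-1, diff=0 [OK], height=0
  node 9: h_left=0, h_right=0, diff=0 [OK], height=1
  node 29: h_left=-1, h_right=-1, diff=0 [OK], height=0
  node 31: h_left=0, h_right=-1, diff=1 [OK], height=1
  node 22: h_left=1, h_right=1, diff=0 [OK], height=2
All nodes satisfy the balance condition.
Result: Balanced


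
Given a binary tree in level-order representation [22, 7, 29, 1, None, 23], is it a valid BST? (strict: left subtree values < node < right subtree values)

Level-order array: [22, 7, 29, 1, None, 23]
Validate using subtree bounds (lo, hi): at each node, require lo < value < hi,
then recurse left with hi=value and right with lo=value.
Preorder trace (stopping at first violation):
  at node 22 with bounds (-inf, +inf): OK
  at node 7 with bounds (-inf, 22): OK
  at node 1 with bounds (-inf, 7): OK
  at node 29 with bounds (22, +inf): OK
  at node 23 with bounds (22, 29): OK
No violation found at any node.
Result: Valid BST


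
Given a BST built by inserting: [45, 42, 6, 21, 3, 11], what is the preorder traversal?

Tree insertion order: [45, 42, 6, 21, 3, 11]
Tree (level-order array): [45, 42, None, 6, None, 3, 21, None, None, 11]
Preorder traversal: [45, 42, 6, 3, 21, 11]


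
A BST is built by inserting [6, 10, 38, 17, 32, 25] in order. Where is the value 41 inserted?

Starting tree (level order): [6, None, 10, None, 38, 17, None, None, 32, 25]
Insertion path: 6 -> 10 -> 38
Result: insert 41 as right child of 38
Final tree (level order): [6, None, 10, None, 38, 17, 41, None, 32, None, None, 25]


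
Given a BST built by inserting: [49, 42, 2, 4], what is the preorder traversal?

Tree insertion order: [49, 42, 2, 4]
Tree (level-order array): [49, 42, None, 2, None, None, 4]
Preorder traversal: [49, 42, 2, 4]


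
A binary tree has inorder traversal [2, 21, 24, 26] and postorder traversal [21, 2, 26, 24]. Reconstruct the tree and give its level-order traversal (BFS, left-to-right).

Inorder:   [2, 21, 24, 26]
Postorder: [21, 2, 26, 24]
Algorithm: postorder visits root last, so walk postorder right-to-left;
each value is the root of the current inorder slice — split it at that
value, recurse on the right subtree first, then the left.
Recursive splits:
  root=24; inorder splits into left=[2, 21], right=[26]
  root=26; inorder splits into left=[], right=[]
  root=2; inorder splits into left=[], right=[21]
  root=21; inorder splits into left=[], right=[]
Reconstructed level-order: [24, 2, 26, 21]


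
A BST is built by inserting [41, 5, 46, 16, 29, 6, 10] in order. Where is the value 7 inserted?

Starting tree (level order): [41, 5, 46, None, 16, None, None, 6, 29, None, 10]
Insertion path: 41 -> 5 -> 16 -> 6 -> 10
Result: insert 7 as left child of 10
Final tree (level order): [41, 5, 46, None, 16, None, None, 6, 29, None, 10, None, None, 7]


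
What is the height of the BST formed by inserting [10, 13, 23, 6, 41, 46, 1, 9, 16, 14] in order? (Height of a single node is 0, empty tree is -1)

Insertion order: [10, 13, 23, 6, 41, 46, 1, 9, 16, 14]
Tree (level-order array): [10, 6, 13, 1, 9, None, 23, None, None, None, None, 16, 41, 14, None, None, 46]
Compute height bottom-up (empty subtree = -1):
  height(1) = 1 + max(-1, -1) = 0
  height(9) = 1 + max(-1, -1) = 0
  height(6) = 1 + max(0, 0) = 1
  height(14) = 1 + max(-1, -1) = 0
  height(16) = 1 + max(0, -1) = 1
  height(46) = 1 + max(-1, -1) = 0
  height(41) = 1 + max(-1, 0) = 1
  height(23) = 1 + max(1, 1) = 2
  height(13) = 1 + max(-1, 2) = 3
  height(10) = 1 + max(1, 3) = 4
Height = 4


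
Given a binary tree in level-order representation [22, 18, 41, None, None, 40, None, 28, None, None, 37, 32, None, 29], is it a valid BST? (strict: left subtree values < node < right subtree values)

Level-order array: [22, 18, 41, None, None, 40, None, 28, None, None, 37, 32, None, 29]
Validate using subtree bounds (lo, hi): at each node, require lo < value < hi,
then recurse left with hi=value and right with lo=value.
Preorder trace (stopping at first violation):
  at node 22 with bounds (-inf, +inf): OK
  at node 18 with bounds (-inf, 22): OK
  at node 41 with bounds (22, +inf): OK
  at node 40 with bounds (22, 41): OK
  at node 28 with bounds (22, 40): OK
  at node 37 with bounds (28, 40): OK
  at node 32 with bounds (28, 37): OK
  at node 29 with bounds (28, 32): OK
No violation found at any node.
Result: Valid BST


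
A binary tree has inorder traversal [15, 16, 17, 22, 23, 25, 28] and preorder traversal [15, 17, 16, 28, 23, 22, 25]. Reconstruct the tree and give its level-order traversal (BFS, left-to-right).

Inorder:  [15, 16, 17, 22, 23, 25, 28]
Preorder: [15, 17, 16, 28, 23, 22, 25]
Algorithm: preorder visits root first, so consume preorder in order;
for each root, split the current inorder slice at that value into
left-subtree inorder and right-subtree inorder, then recurse.
Recursive splits:
  root=15; inorder splits into left=[], right=[16, 17, 22, 23, 25, 28]
  root=17; inorder splits into left=[16], right=[22, 23, 25, 28]
  root=16; inorder splits into left=[], right=[]
  root=28; inorder splits into left=[22, 23, 25], right=[]
  root=23; inorder splits into left=[22], right=[25]
  root=22; inorder splits into left=[], right=[]
  root=25; inorder splits into left=[], right=[]
Reconstructed level-order: [15, 17, 16, 28, 23, 22, 25]
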